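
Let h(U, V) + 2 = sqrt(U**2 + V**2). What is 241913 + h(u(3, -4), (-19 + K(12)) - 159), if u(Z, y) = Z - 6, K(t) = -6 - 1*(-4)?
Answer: 241911 + 3*sqrt(3601) ≈ 2.4209e+5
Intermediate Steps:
K(t) = -2 (K(t) = -6 + 4 = -2)
u(Z, y) = -6 + Z
h(U, V) = -2 + sqrt(U**2 + V**2)
241913 + h(u(3, -4), (-19 + K(12)) - 159) = 241913 + (-2 + sqrt((-6 + 3)**2 + ((-19 - 2) - 159)**2)) = 241913 + (-2 + sqrt((-3)**2 + (-21 - 159)**2)) = 241913 + (-2 + sqrt(9 + (-180)**2)) = 241913 + (-2 + sqrt(9 + 32400)) = 241913 + (-2 + sqrt(32409)) = 241913 + (-2 + 3*sqrt(3601)) = 241911 + 3*sqrt(3601)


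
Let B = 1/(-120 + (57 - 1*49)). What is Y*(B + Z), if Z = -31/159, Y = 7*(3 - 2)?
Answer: -3631/2544 ≈ -1.4273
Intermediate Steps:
Y = 7 (Y = 7*1 = 7)
B = -1/112 (B = 1/(-120 + (57 - 49)) = 1/(-120 + 8) = 1/(-112) = -1/112 ≈ -0.0089286)
Z = -31/159 (Z = -31*1/159 = -31/159 ≈ -0.19497)
Y*(B + Z) = 7*(-1/112 - 31/159) = 7*(-3631/17808) = -3631/2544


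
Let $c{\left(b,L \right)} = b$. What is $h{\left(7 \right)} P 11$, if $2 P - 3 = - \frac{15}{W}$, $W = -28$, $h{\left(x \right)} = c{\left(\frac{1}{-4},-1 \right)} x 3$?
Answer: $- \frac{3267}{32} \approx -102.09$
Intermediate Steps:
$h{\left(x \right)} = - \frac{3 x}{4}$ ($h{\left(x \right)} = \frac{x}{-4} \cdot 3 = - \frac{x}{4} \cdot 3 = - \frac{3 x}{4}$)
$P = \frac{99}{56}$ ($P = \frac{3}{2} + \frac{\left(-15\right) \frac{1}{-28}}{2} = \frac{3}{2} + \frac{\left(-15\right) \left(- \frac{1}{28}\right)}{2} = \frac{3}{2} + \frac{1}{2} \cdot \frac{15}{28} = \frac{3}{2} + \frac{15}{56} = \frac{99}{56} \approx 1.7679$)
$h{\left(7 \right)} P 11 = \left(- \frac{3}{4}\right) 7 \cdot \frac{99}{56} \cdot 11 = \left(- \frac{21}{4}\right) \frac{99}{56} \cdot 11 = \left(- \frac{297}{32}\right) 11 = - \frac{3267}{32}$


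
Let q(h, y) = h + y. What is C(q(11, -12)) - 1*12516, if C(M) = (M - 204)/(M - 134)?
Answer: -337891/27 ≈ -12514.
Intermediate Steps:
C(M) = (-204 + M)/(-134 + M)
C(q(11, -12)) - 1*12516 = (-204 + (11 - 12))/(-134 + (11 - 12)) - 1*12516 = (-204 - 1)/(-134 - 1) - 12516 = -205/(-135) - 12516 = -1/135*(-205) - 12516 = 41/27 - 12516 = -337891/27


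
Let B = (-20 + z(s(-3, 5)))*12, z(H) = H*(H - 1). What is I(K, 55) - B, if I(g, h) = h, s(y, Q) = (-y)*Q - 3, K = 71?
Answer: -1289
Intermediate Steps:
s(y, Q) = -3 - Q*y (s(y, Q) = -Q*y - 3 = -3 - Q*y)
z(H) = H*(-1 + H)
B = 1344 (B = (-20 + (-3 - 1*5*(-3))*(-1 + (-3 - 1*5*(-3))))*12 = (-20 + (-3 + 15)*(-1 + (-3 + 15)))*12 = (-20 + 12*(-1 + 12))*12 = (-20 + 12*11)*12 = (-20 + 132)*12 = 112*12 = 1344)
I(K, 55) - B = 55 - 1*1344 = 55 - 1344 = -1289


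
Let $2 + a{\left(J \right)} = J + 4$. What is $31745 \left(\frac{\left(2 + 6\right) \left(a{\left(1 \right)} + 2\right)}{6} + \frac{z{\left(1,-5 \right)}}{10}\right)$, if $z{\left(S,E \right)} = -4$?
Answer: $\frac{596806}{3} \approx 1.9894 \cdot 10^{5}$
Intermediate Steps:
$a{\left(J \right)} = 2 + J$ ($a{\left(J \right)} = -2 + \left(J + 4\right) = -2 + \left(4 + J\right) = 2 + J$)
$31745 \left(\frac{\left(2 + 6\right) \left(a{\left(1 \right)} + 2\right)}{6} + \frac{z{\left(1,-5 \right)}}{10}\right) = 31745 \left(\frac{\left(2 + 6\right) \left(\left(2 + 1\right) + 2\right)}{6} - \frac{4}{10}\right) = 31745 \left(8 \left(3 + 2\right) \frac{1}{6} - \frac{2}{5}\right) = 31745 \left(8 \cdot 5 \cdot \frac{1}{6} - \frac{2}{5}\right) = 31745 \left(40 \cdot \frac{1}{6} - \frac{2}{5}\right) = 31745 \left(\frac{20}{3} - \frac{2}{5}\right) = 31745 \cdot \frac{94}{15} = \frac{596806}{3}$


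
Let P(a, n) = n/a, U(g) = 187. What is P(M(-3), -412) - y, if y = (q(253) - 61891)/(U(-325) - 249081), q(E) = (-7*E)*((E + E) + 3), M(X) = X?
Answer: 49827169/373341 ≈ 133.46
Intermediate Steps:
q(E) = -7*E*(3 + 2*E) (q(E) = (-7*E)*(2*E + 3) = (-7*E)*(3 + 2*E) = -7*E*(3 + 2*E))
y = 481665/124447 (y = (-7*253*(3 + 2*253) - 61891)/(187 - 249081) = (-7*253*(3 + 506) - 61891)/(-248894) = (-7*253*509 - 61891)*(-1/248894) = (-901439 - 61891)*(-1/248894) = -963330*(-1/248894) = 481665/124447 ≈ 3.8704)
P(M(-3), -412) - y = -412/(-3) - 1*481665/124447 = -412*(-⅓) - 481665/124447 = 412/3 - 481665/124447 = 49827169/373341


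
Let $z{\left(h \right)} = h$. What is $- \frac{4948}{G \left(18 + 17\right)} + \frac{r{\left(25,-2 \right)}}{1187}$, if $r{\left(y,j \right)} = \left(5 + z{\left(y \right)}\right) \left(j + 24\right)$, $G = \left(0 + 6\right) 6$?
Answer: $- \frac{1260419}{373905} \approx -3.371$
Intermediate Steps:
$G = 36$ ($G = 6 \cdot 6 = 36$)
$r{\left(y,j \right)} = \left(5 + y\right) \left(24 + j\right)$ ($r{\left(y,j \right)} = \left(5 + y\right) \left(j + 24\right) = \left(5 + y\right) \left(24 + j\right)$)
$- \frac{4948}{G \left(18 + 17\right)} + \frac{r{\left(25,-2 \right)}}{1187} = - \frac{4948}{36 \left(18 + 17\right)} + \frac{120 + 5 \left(-2\right) + 24 \cdot 25 - 50}{1187} = - \frac{4948}{36 \cdot 35} + \left(120 - 10 + 600 - 50\right) \frac{1}{1187} = - \frac{4948}{1260} + 660 \cdot \frac{1}{1187} = \left(-4948\right) \frac{1}{1260} + \frac{660}{1187} = - \frac{1237}{315} + \frac{660}{1187} = - \frac{1260419}{373905}$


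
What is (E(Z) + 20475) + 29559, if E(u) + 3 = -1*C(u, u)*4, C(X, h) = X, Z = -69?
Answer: 50307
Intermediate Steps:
E(u) = -3 - 4*u (E(u) = -3 - 1*u*4 = -3 - u*4 = -3 - 4*u)
(E(Z) + 20475) + 29559 = ((-3 - 4*(-69)) + 20475) + 29559 = ((-3 + 276) + 20475) + 29559 = (273 + 20475) + 29559 = 20748 + 29559 = 50307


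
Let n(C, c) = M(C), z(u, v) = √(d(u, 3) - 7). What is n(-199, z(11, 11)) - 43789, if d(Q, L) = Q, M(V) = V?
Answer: -43988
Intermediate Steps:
z(u, v) = √(-7 + u) (z(u, v) = √(u - 7) = √(-7 + u))
n(C, c) = C
n(-199, z(11, 11)) - 43789 = -199 - 43789 = -43988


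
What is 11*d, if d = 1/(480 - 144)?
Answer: 11/336 ≈ 0.032738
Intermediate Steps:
d = 1/336 ≈ 0.0029762
11*d = 11*(1/336) = 11/336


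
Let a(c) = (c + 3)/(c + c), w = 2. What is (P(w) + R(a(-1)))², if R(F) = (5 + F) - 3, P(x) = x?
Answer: 9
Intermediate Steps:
a(c) = (3 + c)/(2*c) (a(c) = (3 + c)/((2*c)) = (3 + c)*(1/(2*c)) = (3 + c)/(2*c))
R(F) = 2 + F
(P(w) + R(a(-1)))² = (2 + (2 + (½)*(3 - 1)/(-1)))² = (2 + (2 + (½)*(-1)*2))² = (2 + (2 - 1))² = (2 + 1)² = 3² = 9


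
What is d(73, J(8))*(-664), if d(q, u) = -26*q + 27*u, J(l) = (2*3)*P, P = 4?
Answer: 830000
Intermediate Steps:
J(l) = 24 (J(l) = (2*3)*4 = 6*4 = 24)
d(73, J(8))*(-664) = (-26*73 + 27*24)*(-664) = (-1898 + 648)*(-664) = -1250*(-664) = 830000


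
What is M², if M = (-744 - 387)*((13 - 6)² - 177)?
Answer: 20957773824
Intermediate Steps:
M = 144768 (M = -1131*(7² - 177) = -1131*(49 - 177) = -1131*(-128) = 144768)
M² = 144768² = 20957773824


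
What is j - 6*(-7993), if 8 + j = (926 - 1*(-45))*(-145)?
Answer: -92845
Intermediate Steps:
j = -140803 (j = -8 + (926 - 1*(-45))*(-145) = -8 + (926 + 45)*(-145) = -8 + 971*(-145) = -8 - 140795 = -140803)
j - 6*(-7993) = -140803 - 6*(-7993) = -140803 - 1*(-47958) = -140803 + 47958 = -92845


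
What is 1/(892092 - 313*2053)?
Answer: 1/249503 ≈ 4.0080e-6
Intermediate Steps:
1/(892092 - 313*2053) = 1/(892092 - 642589) = 1/249503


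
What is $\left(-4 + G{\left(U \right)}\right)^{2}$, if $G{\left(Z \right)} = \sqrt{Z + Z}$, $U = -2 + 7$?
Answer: $\left(4 - \sqrt{10}\right)^{2} \approx 0.70178$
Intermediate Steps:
$U = 5$
$G{\left(Z \right)} = \sqrt{2} \sqrt{Z}$ ($G{\left(Z \right)} = \sqrt{2 Z} = \sqrt{2} \sqrt{Z}$)
$\left(-4 + G{\left(U \right)}\right)^{2} = \left(-4 + \sqrt{2} \sqrt{5}\right)^{2} = \left(-4 + \sqrt{10}\right)^{2}$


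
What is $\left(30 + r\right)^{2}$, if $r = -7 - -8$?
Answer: $961$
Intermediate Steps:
$r = 1$ ($r = -7 + 8 = 1$)
$\left(30 + r\right)^{2} = \left(30 + 1\right)^{2} = 31^{2} = 961$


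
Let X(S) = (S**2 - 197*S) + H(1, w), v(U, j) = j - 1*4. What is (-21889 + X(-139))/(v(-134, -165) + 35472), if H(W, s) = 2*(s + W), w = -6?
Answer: 24805/35303 ≈ 0.70263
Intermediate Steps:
v(U, j) = -4 + j (v(U, j) = j - 4 = -4 + j)
H(W, s) = 2*W + 2*s (H(W, s) = 2*(W + s) = 2*W + 2*s)
X(S) = -10 + S**2 - 197*S (X(S) = (S**2 - 197*S) + (2*1 + 2*(-6)) = (S**2 - 197*S) + (2 - 12) = (S**2 - 197*S) - 10 = -10 + S**2 - 197*S)
(-21889 + X(-139))/(v(-134, -165) + 35472) = (-21889 + (-10 + (-139)**2 - 197*(-139)))/((-4 - 165) + 35472) = (-21889 + (-10 + 19321 + 27383))/(-169 + 35472) = (-21889 + 46694)/35303 = 24805*(1/35303) = 24805/35303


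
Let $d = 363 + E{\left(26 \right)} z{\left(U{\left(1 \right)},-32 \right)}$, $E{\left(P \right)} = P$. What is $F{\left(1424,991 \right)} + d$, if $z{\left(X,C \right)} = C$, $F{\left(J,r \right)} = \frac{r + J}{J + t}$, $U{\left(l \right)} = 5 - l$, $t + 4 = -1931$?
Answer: $- \frac{34582}{73} \approx -473.73$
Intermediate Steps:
$t = -1935$ ($t = -4 - 1931 = -1935$)
$F{\left(J,r \right)} = \frac{J + r}{-1935 + J}$ ($F{\left(J,r \right)} = \frac{r + J}{J - 1935} = \frac{J + r}{-1935 + J}$)
$d = -469$ ($d = 363 + 26 \left(-32\right) = 363 - 832 = -469$)
$F{\left(1424,991 \right)} + d = \frac{1424 + 991}{-1935 + 1424} - 469 = \frac{1}{-511} \cdot 2415 - 469 = \left(- \frac{1}{511}\right) 2415 - 469 = - \frac{345}{73} - 469 = - \frac{34582}{73}$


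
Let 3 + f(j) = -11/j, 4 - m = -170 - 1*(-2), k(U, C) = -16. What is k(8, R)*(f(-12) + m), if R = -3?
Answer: -8156/3 ≈ -2718.7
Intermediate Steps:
m = 172 (m = 4 - (-170 - 1*(-2)) = 4 - (-170 + 2) = 4 - 1*(-168) = 4 + 168 = 172)
f(j) = -3 - 11/j
k(8, R)*(f(-12) + m) = -16*((-3 - 11/(-12)) + 172) = -16*((-3 - 11*(-1/12)) + 172) = -16*((-3 + 11/12) + 172) = -16*(-25/12 + 172) = -16*2039/12 = -8156/3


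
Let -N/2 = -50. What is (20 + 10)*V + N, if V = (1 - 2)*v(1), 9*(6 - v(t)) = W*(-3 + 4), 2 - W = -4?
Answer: -60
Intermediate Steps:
W = 6 (W = 2 - 1*(-4) = 2 + 4 = 6)
N = 100 (N = -2*(-50) = 100)
v(t) = 16/3 (v(t) = 6 - 2*(-3 + 4)/3 = 6 - 2/3 = 16/3)
V = -16/3 (V = (1 - 2)*(16/3) = -1*16/3 = -16/3 ≈ -5.3333)
(20 + 10)*V + N = (20 + 10)*(-16/3) + 100 = 30*(-16/3) + 100 = -160 + 100 = -60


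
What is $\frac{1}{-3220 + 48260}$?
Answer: $\frac{1}{45040} \approx 2.2202 \cdot 10^{-5}$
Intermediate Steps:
$\frac{1}{-3220 + 48260} = \frac{1}{45040}$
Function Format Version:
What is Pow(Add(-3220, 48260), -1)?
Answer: Rational(1, 45040) ≈ 2.2202e-5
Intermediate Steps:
Pow(Add(-3220, 48260), -1) = Pow(45040, -1) = Rational(1, 45040)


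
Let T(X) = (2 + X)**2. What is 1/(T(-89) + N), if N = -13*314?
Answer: 1/3487 ≈ 0.00028678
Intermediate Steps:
N = -4082
1/(T(-89) + N) = 1/((2 - 89)**2 - 4082) = 1/((-87)**2 - 4082) = 1/(7569 - 4082) = 1/3487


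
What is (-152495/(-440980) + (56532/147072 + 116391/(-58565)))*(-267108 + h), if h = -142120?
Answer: 119738224789484559/232737778520 ≈ 5.1448e+5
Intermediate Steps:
(-152495/(-440980) + (56532/147072 + 116391/(-58565)))*(-267108 + h) = (-152495/(-440980) + (56532/147072 + 116391/(-58565)))*(-267108 - 142120) = (-152495*(-1/440980) + (56532*(1/147072) + 116391*(-1/58565)))*(-409228) = (30499/88196 + (4711/12256 - 116391/58565))*(-409228) = (30499/88196 - 1150588381/717772640)*(-409228) = -1170381545637/930951114080*(-409228) = 119738224789484559/232737778520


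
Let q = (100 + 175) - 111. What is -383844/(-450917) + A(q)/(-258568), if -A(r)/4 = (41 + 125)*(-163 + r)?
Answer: 12443648035/14574088357 ≈ 0.85382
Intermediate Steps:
q = 164 (q = 275 - 111 = 164)
A(r) = 108232 - 664*r (A(r) = -4*(41 + 125)*(-163 + r) = -664*(-163 + r) = -4*(-27058 + 166*r) = 108232 - 664*r)
-383844/(-450917) + A(q)/(-258568) = -383844/(-450917) + (108232 - 664*164)/(-258568) = -383844*(-1/450917) + (108232 - 108896)*(-1/258568) = 383844/450917 - 664*(-1/258568) = 383844/450917 + 83/32321 = 12443648035/14574088357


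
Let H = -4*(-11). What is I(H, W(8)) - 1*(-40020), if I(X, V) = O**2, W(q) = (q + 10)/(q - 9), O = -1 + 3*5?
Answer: 40216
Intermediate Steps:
O = 14 (O = -1 + 15 = 14)
W(q) = (10 + q)/(-9 + q)
H = 44
I(X, V) = 196 (I(X, V) = 14**2 = 196)
I(H, W(8)) - 1*(-40020) = 196 - 1*(-40020) = 196 + 40020 = 40216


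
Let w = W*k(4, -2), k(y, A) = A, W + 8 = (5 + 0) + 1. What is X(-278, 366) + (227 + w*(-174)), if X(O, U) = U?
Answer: -103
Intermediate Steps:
W = -2 (W = -8 + ((5 + 0) + 1) = -8 + (5 + 1) = -8 + 6 = -2)
w = 4 (w = -2*(-2) = 4)
X(-278, 366) + (227 + w*(-174)) = 366 + (227 + 4*(-174)) = 366 + (227 - 696) = 366 - 469 = -103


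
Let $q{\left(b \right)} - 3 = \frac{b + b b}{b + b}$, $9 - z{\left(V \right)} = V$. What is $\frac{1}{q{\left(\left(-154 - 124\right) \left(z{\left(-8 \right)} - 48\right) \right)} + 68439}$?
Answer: $\frac{2}{145503} \approx 1.3745 \cdot 10^{-5}$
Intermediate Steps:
$z{\left(V \right)} = 9 - V$
$q{\left(b \right)} = 3 + \frac{b + b^{2}}{2 b}$ ($q{\left(b \right)} = 3 + \frac{b + b b}{b + b} = 3 + \frac{b + b^{2}}{2 b}$)
$\frac{1}{q{\left(\left(-154 - 124\right) \left(z{\left(-8 \right)} - 48\right) \right)} + 68439} = \frac{1}{\left(\frac{7}{2} + \frac{\left(-154 - 124\right) \left(\left(9 - -8\right) - 48\right)}{2}\right) + 68439} = \frac{1}{\left(\frac{7}{2} + \frac{\left(-278\right) \left(\left(9 + 8\right) - 48\right)}{2}\right) + 68439} = \frac{1}{\left(\frac{7}{2} + \frac{\left(-278\right) \left(17 - 48\right)}{2}\right) + 68439} = \frac{1}{\left(\frac{7}{2} + \frac{\left(-278\right) \left(-31\right)}{2}\right) + 68439} = \frac{1}{\left(\frac{7}{2} + \frac{1}{2} \cdot 8618\right) + 68439} = \frac{1}{\left(\frac{7}{2} + 4309\right) + 68439} = \frac{1}{\frac{8625}{2} + 68439} = \frac{1}{\frac{145503}{2}} = \frac{2}{145503}$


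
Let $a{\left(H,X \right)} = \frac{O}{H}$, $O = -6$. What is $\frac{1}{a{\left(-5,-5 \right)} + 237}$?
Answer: $\frac{5}{1191} \approx 0.0041981$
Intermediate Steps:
$a{\left(H,X \right)} = - \frac{6}{H}$
$\frac{1}{a{\left(-5,-5 \right)} + 237} = \frac{1}{- \frac{6}{-5} + 237} = \frac{1}{\left(-6\right) \left(- \frac{1}{5}\right) + 237} = \frac{1}{\frac{6}{5} + 237} = \frac{1}{\frac{1191}{5}} = \frac{5}{1191}$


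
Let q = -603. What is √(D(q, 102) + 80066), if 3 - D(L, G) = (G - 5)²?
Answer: 2*√17665 ≈ 265.82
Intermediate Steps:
D(L, G) = 3 - (-5 + G)² (D(L, G) = 3 - (G - 5)² = 3 - (-5 + G)²)
√(D(q, 102) + 80066) = √((3 - (-5 + 102)²) + 80066) = √((3 - 1*97²) + 80066) = √((3 - 1*9409) + 80066) = √((3 - 9409) + 80066) = √(-9406 + 80066) = √70660 = 2*√17665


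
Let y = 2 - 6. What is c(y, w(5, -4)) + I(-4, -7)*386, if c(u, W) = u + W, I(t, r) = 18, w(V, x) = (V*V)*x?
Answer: 6844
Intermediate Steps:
w(V, x) = x*V² (w(V, x) = V²*x = x*V²)
y = -4
c(u, W) = W + u
c(y, w(5, -4)) + I(-4, -7)*386 = (-4*5² - 4) + 18*386 = (-4*25 - 4) + 6948 = (-100 - 4) + 6948 = -104 + 6948 = 6844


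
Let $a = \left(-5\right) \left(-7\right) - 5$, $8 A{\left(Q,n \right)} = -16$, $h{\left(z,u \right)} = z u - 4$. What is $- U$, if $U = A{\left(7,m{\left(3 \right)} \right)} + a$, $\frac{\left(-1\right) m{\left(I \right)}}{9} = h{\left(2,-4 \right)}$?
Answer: $-28$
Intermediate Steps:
$h{\left(z,u \right)} = -4 + u z$ ($h{\left(z,u \right)} = u z - 4 = -4 + u z$)
$m{\left(I \right)} = 108$ ($m{\left(I \right)} = - 9 \left(-4 - 8\right) = \left(-9\right) \left(-12\right) = 108$)
$A{\left(Q,n \right)} = -2$ ($A{\left(Q,n \right)} = \frac{1}{8} \left(-16\right) = -2$)
$a = 30$ ($a = 35 - 5 = 30$)
$U = 28$ ($U = -2 + 30 = 28$)
$- U = \left(-1\right) 28 = -28$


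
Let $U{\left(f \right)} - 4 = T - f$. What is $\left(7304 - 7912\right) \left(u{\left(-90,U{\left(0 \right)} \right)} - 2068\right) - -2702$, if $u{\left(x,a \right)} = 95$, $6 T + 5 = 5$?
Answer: $1202286$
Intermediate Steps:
$T = 0$ ($T = - \frac{5}{6} + \frac{1}{6} \cdot 5 = - \frac{5}{6} + \frac{5}{6} = 0$)
$U{\left(f \right)} = 4 - f$ ($U{\left(f \right)} = 4 + \left(0 - f\right) = 4 - f$)
$\left(7304 - 7912\right) \left(u{\left(-90,U{\left(0 \right)} \right)} - 2068\right) - -2702 = \left(7304 - 7912\right) \left(95 - 2068\right) - -2702 = \left(-608\right) \left(-1973\right) + 2702 = 1199584 + 2702 = 1202286$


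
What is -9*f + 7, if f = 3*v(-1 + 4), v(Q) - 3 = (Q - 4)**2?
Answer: -101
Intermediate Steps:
v(Q) = 3 + (-4 + Q)**2 (v(Q) = 3 + (Q - 4)**2 = 3 + (-4 + Q)**2)
f = 12 (f = 3*(3 + (-4 + (-1 + 4))**2) = 3*(3 + (-4 + 3)**2) = 3*(3 + (-1)**2) = 3*(3 + 1) = 3*4 = 12)
-9*f + 7 = -9*12 + 7 = -108 + 7 = -101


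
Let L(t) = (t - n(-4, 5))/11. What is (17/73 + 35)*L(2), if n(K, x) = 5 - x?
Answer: 5144/803 ≈ 6.4060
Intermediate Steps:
L(t) = t/11 (L(t) = (t - (5 - 1*5))/11 = (t - (5 - 5))*(1/11) = (t - 1*0)*(1/11) = (t + 0)*(1/11) = t*(1/11) = t/11)
(17/73 + 35)*L(2) = (17/73 + 35)*((1/11)*2) = (17*(1/73) + 35)*(2/11) = (17/73 + 35)*(2/11) = (2572/73)*(2/11) = 5144/803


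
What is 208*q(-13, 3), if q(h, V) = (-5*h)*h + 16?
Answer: -172432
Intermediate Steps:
q(h, V) = 16 - 5*h**2 (q(h, V) = -5*h**2 + 16 = 16 - 5*h**2)
208*q(-13, 3) = 208*(16 - 5*(-13)**2) = 208*(16 - 5*169) = 208*(16 - 845) = 208*(-829) = -172432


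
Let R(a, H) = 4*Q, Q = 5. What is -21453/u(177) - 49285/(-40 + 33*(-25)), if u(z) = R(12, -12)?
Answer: -3514229/3460 ≈ -1015.7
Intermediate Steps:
R(a, H) = 20 (R(a, H) = 4*5 = 20)
u(z) = 20
-21453/u(177) - 49285/(-40 + 33*(-25)) = -21453/20 - 49285/(-40 + 33*(-25)) = -21453*1/20 - 49285/(-40 - 825) = -21453/20 - 49285/(-865) = -21453/20 - 49285*(-1/865) = -21453/20 + 9857/173 = -3514229/3460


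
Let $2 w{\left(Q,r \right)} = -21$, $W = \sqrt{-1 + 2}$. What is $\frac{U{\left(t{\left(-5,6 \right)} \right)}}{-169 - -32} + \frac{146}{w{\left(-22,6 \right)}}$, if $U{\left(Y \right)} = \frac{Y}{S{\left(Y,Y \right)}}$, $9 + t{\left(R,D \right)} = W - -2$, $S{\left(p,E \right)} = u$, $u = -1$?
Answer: $- \frac{40130}{2877} \approx -13.949$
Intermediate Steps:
$W = 1$ ($W = \sqrt{1} = 1$)
$w{\left(Q,r \right)} = - \frac{21}{2}$ ($w{\left(Q,r \right)} = \frac{1}{2} \left(-21\right) = - \frac{21}{2}$)
$S{\left(p,E \right)} = -1$
$t{\left(R,D \right)} = -6$ ($t{\left(R,D \right)} = -9 + \left(1 - -2\right) = -9 + \left(1 + 2\right) = -9 + 3 = -6$)
$U{\left(Y \right)} = - Y$ ($U{\left(Y \right)} = \frac{Y}{-1} = Y \left(-1\right) = - Y$)
$\frac{U{\left(t{\left(-5,6 \right)} \right)}}{-169 - -32} + \frac{146}{w{\left(-22,6 \right)}} = \frac{\left(-1\right) \left(-6\right)}{-169 - -32} + \frac{146}{- \frac{21}{2}} = \frac{6}{-169 + 32} + 146 \left(- \frac{2}{21}\right) = \frac{6}{-137} - \frac{292}{21} = 6 \left(- \frac{1}{137}\right) - \frac{292}{21} = - \frac{6}{137} - \frac{292}{21} = - \frac{40130}{2877}$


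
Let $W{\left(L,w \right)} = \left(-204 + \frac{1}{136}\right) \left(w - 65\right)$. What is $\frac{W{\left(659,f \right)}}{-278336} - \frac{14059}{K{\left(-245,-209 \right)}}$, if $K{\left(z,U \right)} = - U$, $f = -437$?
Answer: $- \frac{267547926069}{3955711232} \approx -67.636$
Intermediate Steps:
$W{\left(L,w \right)} = \frac{1803295}{136} - \frac{27743 w}{136}$ ($W{\left(L,w \right)} = \left(-204 + \frac{1}{136}\right) \left(-65 + w\right) = - \frac{27743 \left(-65 + w\right)}{136} = \frac{1803295}{136} - \frac{27743 w}{136}$)
$\frac{W{\left(659,f \right)}}{-278336} - \frac{14059}{K{\left(-245,-209 \right)}} = \frac{\frac{1803295}{136} - - \frac{12123691}{136}}{-278336} - \frac{14059}{\left(-1\right) \left(-209\right)} = \left(\frac{1803295}{136} + \frac{12123691}{136}\right) \left(- \frac{1}{278336}\right) - \frac{14059}{209} = \frac{6963493}{68} \left(- \frac{1}{278336}\right) - \frac{14059}{209} = - \frac{6963493}{18926848} - \frac{14059}{209} = - \frac{267547926069}{3955711232}$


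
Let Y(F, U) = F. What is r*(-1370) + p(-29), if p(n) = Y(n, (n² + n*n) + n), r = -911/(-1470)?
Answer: -129070/147 ≈ -878.03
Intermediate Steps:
r = 911/1470 (r = -911*(-1/1470) = 911/1470 ≈ 0.61973)
p(n) = n
r*(-1370) + p(-29) = (911/1470)*(-1370) - 29 = -124807/147 - 29 = -129070/147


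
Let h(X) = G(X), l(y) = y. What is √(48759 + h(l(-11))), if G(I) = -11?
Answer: 2*√12187 ≈ 220.79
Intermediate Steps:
h(X) = -11
√(48759 + h(l(-11))) = √(48759 - 11) = √48748 = 2*√12187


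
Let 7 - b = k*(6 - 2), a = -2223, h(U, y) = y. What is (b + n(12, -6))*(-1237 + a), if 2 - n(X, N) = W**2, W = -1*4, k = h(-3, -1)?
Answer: 10380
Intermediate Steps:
k = -1
b = 11 (b = 7 - (-1)*(6 - 2) = 7 - (-1)*4 = 7 - 1*(-4) = 7 + 4 = 11)
W = -4
n(X, N) = -14 (n(X, N) = 2 - 1*(-4)**2 = 2 - 1*16 = 2 - 16 = -14)
(b + n(12, -6))*(-1237 + a) = (11 - 14)*(-1237 - 2223) = -3*(-3460) = 10380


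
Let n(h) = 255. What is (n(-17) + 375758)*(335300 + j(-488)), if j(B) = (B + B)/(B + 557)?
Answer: 8698956975412/69 ≈ 1.2607e+11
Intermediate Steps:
j(B) = 2*B/(557 + B) (j(B) = (2*B)/(557 + B) = 2*B/(557 + B))
(n(-17) + 375758)*(335300 + j(-488)) = (255 + 375758)*(335300 + 2*(-488)/(557 - 488)) = 376013*(335300 + 2*(-488)/69) = 376013*(335300 + 2*(-488)*(1/69)) = 376013*(335300 - 976/69) = 376013*(23134724/69) = 8698956975412/69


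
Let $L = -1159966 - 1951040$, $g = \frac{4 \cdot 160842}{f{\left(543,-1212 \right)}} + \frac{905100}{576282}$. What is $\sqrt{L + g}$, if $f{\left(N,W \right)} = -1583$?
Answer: $\frac{2 i \sqrt{366970141433299047862}}{21720343} \approx 1763.9 i$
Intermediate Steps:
$g = - \frac{8793538678}{21720343}$ ($g = \frac{4 \cdot 160842}{-1583} + \frac{905100}{576282} = 643368 \left(- \frac{1}{1583}\right) + 905100 \cdot \frac{1}{576282} = - \frac{643368}{1583} + \frac{21550}{13721} = - \frac{8793538678}{21720343} \approx -404.85$)
$L = -3111006$ ($L = -1159966 - 1951040 = -3111006$)
$\sqrt{L + g} = \sqrt{-3111006 - \frac{8793538678}{21720343}} = \sqrt{- \frac{67580910933736}{21720343}} = \frac{2 i \sqrt{366970141433299047862}}{21720343}$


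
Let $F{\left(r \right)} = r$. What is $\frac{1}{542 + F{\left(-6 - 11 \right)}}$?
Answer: $\frac{1}{525} \approx 0.0019048$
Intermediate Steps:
$\frac{1}{542 + F{\left(-6 - 11 \right)}} = \frac{1}{542 - 17} = \frac{1}{525}$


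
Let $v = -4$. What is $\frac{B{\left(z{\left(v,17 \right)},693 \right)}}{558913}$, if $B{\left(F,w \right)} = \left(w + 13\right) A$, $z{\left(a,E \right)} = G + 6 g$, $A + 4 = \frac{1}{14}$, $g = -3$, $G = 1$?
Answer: $- \frac{19415}{3912391} \approx -0.0049624$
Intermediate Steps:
$A = - \frac{55}{14}$ ($A = -4 + \frac{1}{14} = - \frac{55}{14} \approx -3.9286$)
$z{\left(a,E \right)} = -17$ ($z{\left(a,E \right)} = 1 + 6 \left(-3\right) = 1 - 18 = -17$)
$B{\left(F,w \right)} = - \frac{715}{14} - \frac{55 w}{14}$ ($B{\left(F,w \right)} = \left(w + 13\right) \left(- \frac{55}{14}\right) = \left(13 + w\right) \left(- \frac{55}{14}\right) = - \frac{715}{14} - \frac{55 w}{14}$)
$\frac{B{\left(z{\left(v,17 \right)},693 \right)}}{558913} = \frac{- \frac{715}{14} - \frac{5445}{2}}{558913} = \left(- \frac{715}{14} - \frac{5445}{2}\right) \frac{1}{558913} = \left(- \frac{19415}{7}\right) \frac{1}{558913} = - \frac{19415}{3912391}$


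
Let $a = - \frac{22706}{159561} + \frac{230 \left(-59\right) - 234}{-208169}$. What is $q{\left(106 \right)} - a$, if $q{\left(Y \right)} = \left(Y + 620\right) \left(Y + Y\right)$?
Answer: $\frac{5112290233156078}{33215653809} \approx 1.5391 \cdot 10^{5}$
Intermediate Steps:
$q{\left(Y \right)} = 2 Y \left(620 + Y\right)$ ($q{\left(Y \right)} = \left(620 + Y\right) 2 Y = 2 Y \left(620 + Y\right)$)
$a = - \frac{2524105270}{33215653809}$ ($a = \left(-22706\right) \frac{1}{159561} + \left(-13570 - 234\right) \left(- \frac{1}{208169}\right) = - \frac{22706}{159561} - - \frac{13804}{208169} = - \frac{22706}{159561} + \frac{13804}{208169} = - \frac{2524105270}{33215653809} \approx -0.075991$)
$q{\left(106 \right)} - a = 2 \cdot 106 \left(620 + 106\right) - - \frac{2524105270}{33215653809} = 2 \cdot 106 \cdot 726 + \frac{2524105270}{33215653809} = 153912 + \frac{2524105270}{33215653809} = \frac{5112290233156078}{33215653809}$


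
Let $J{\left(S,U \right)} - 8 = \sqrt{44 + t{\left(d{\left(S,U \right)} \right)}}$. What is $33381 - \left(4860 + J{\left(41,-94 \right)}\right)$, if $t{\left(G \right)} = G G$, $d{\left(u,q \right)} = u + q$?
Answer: $28513 - 3 \sqrt{317} \approx 28460.0$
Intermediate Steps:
$d{\left(u,q \right)} = q + u$
$t{\left(G \right)} = G^{2}$
$J{\left(S,U \right)} = 8 + \sqrt{44 + \left(S + U\right)^{2}}$ ($J{\left(S,U \right)} = 8 + \sqrt{44 + \left(U + S\right)^{2}} = 8 + \sqrt{44 + \left(S + U\right)^{2}}$)
$33381 - \left(4860 + J{\left(41,-94 \right)}\right) = 33381 - \left(4868 + \sqrt{44 + \left(41 - 94\right)^{2}}\right) = 33381 - \left(4868 + \sqrt{44 + \left(-53\right)^{2}}\right) = 33381 - \left(4868 + \sqrt{44 + 2809}\right) = 33381 - \left(4868 + \sqrt{2853}\right) = 33381 - \left(4868 + 3 \sqrt{317}\right) = 28513 - 3 \sqrt{317}$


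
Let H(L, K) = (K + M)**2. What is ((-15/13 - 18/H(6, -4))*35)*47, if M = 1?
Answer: -67445/13 ≈ -5188.1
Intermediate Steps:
H(L, K) = (1 + K)**2 (H(L, K) = (K + 1)**2 = (1 + K)**2)
((-15/13 - 18/H(6, -4))*35)*47 = ((-15/13 - 18/(1 - 4)**2)*35)*47 = ((-15*1/13 - 18/((-3)**2))*35)*47 = ((-15/13 - 18/9)*35)*47 = ((-15/13 - 18*1/9)*35)*47 = ((-15/13 - 2)*35)*47 = -41/13*35*47 = -1435/13*47 = -67445/13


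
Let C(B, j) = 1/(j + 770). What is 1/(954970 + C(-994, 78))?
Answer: 848/809814561 ≈ 1.0472e-6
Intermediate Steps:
C(B, j) = 1/(770 + j)
1/(954970 + C(-994, 78)) = 1/(954970 + 1/(770 + 78)) = 1/(954970 + 1/848) = 1/(809814561/848) = 848/809814561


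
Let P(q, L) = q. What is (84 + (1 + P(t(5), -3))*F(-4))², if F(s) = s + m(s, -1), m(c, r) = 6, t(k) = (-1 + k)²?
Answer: 13924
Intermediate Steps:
F(s) = 6 + s (F(s) = s + 6 = 6 + s)
(84 + (1 + P(t(5), -3))*F(-4))² = (84 + (1 + (-1 + 5)²)*(6 - 4))² = (84 + (1 + 4²)*2)² = (84 + (1 + 16)*2)² = (84 + 17*2)² = (84 + 34)² = 118² = 13924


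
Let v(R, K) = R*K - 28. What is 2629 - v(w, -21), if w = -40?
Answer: 1817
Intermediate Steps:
v(R, K) = -28 + K*R (v(R, K) = K*R - 28 = -28 + K*R)
2629 - v(w, -21) = 2629 - (-28 - 21*(-40)) = 2629 - (-28 + 840) = 2629 - 1*812 = 2629 - 812 = 1817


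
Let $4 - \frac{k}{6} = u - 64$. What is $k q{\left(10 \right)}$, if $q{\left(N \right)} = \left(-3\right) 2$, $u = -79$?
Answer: $-5292$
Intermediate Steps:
$k = 882$ ($k = 24 - 6 \left(-79 - 64\right) = 24 - -858 = 24 + 858 = 882$)
$q{\left(N \right)} = -6$
$k q{\left(10 \right)} = 882 \left(-6\right) = -5292$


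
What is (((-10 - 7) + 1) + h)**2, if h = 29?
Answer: 169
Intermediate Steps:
(((-10 - 7) + 1) + h)**2 = (((-10 - 7) + 1) + 29)**2 = ((-17 + 1) + 29)**2 = (-16 + 29)**2 = 13**2 = 169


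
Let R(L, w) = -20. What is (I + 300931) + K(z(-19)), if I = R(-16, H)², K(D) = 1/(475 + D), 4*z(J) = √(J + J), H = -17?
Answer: 28626746531/95001 - 2*I*√38/1805019 ≈ 3.0133e+5 - 6.8303e-6*I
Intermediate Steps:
z(J) = √2*√J/4 (z(J) = √(J + J)/4 = √(2*J)/4 = (√2*√J)/4 = √2*√J/4)
I = 400 (I = (-20)² = 400)
(I + 300931) + K(z(-19)) = (400 + 300931) + 1/(475 + √2*√(-19)/4) = 301331 + 1/(475 + √2*(I*√19)/4) = 301331 + 1/(475 + I*√38/4)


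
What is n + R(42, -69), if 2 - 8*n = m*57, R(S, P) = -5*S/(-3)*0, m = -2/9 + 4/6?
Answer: -35/12 ≈ -2.9167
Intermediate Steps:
m = 4/9 (m = -2*⅑ + 4*(⅙) = -2/9 + ⅔ = 4/9 ≈ 0.44444)
R(S, P) = 0 (R(S, P) = -5*S*(-1)/3*0 = -(-5)*S/3*0 = (5*S/3)*0 = 0)
n = -35/12 (n = ¼ - 57/18 = ¼ - ⅛*76/3 = ¼ - 19/6 = -35/12 ≈ -2.9167)
n + R(42, -69) = -35/12 + 0 = -35/12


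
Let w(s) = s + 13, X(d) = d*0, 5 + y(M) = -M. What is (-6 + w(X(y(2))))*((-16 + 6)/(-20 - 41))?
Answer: 70/61 ≈ 1.1475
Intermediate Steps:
y(M) = -5 - M
X(d) = 0
w(s) = 13 + s
(-6 + w(X(y(2))))*((-16 + 6)/(-20 - 41)) = (-6 + (13 + 0))*((-16 + 6)/(-20 - 41)) = (-6 + 13)*(-10/(-61)) = 7*(-10*(-1/61)) = 7*(10/61) = 70/61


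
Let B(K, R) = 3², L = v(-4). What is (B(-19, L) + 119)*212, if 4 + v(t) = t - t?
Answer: 27136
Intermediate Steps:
v(t) = -4 (v(t) = -4 + (t - t) = -4 + 0 = -4)
L = -4
B(K, R) = 9
(B(-19, L) + 119)*212 = (9 + 119)*212 = 128*212 = 27136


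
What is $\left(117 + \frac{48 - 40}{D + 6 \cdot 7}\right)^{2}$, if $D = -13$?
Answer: $\frac{11566801}{841} \approx 13754.0$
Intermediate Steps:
$\left(117 + \frac{48 - 40}{D + 6 \cdot 7}\right)^{2} = \left(117 + \frac{48 - 40}{-13 + 6 \cdot 7}\right)^{2} = \left(117 + \frac{8}{-13 + 42}\right)^{2} = \left(117 + \frac{8}{29}\right)^{2} = \left(\frac{3401}{29}\right)^{2} = \frac{11566801}{841}$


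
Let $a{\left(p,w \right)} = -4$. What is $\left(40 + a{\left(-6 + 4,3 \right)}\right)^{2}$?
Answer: $1296$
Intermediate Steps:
$\left(40 + a{\left(-6 + 4,3 \right)}\right)^{2} = \left(40 - 4\right)^{2} = 36^{2} = 1296$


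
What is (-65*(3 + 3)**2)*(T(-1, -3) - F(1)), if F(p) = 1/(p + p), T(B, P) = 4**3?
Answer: -148590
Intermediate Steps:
T(B, P) = 64
F(p) = 1/(2*p)
(-65*(3 + 3)**2)*(T(-1, -3) - F(1)) = (-65*(3 + 3)**2)*(64 - 1/(2*1)) = (-65*6**2)*(64 - 1/2) = (-65*36)*(64 - 1*1/2) = -2340*(64 - 1/2) = -2340*127/2 = -148590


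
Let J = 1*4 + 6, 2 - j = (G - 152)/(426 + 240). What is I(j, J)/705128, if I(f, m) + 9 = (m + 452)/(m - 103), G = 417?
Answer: -433/21858968 ≈ -1.9809e-5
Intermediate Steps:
j = 1067/666 (j = 2 - (417 - 152)/(426 + 240) = 2 - 265/666 = 1067/666 ≈ 1.6021)
J = 10 (J = 4 + 6 = 10)
I(f, m) = -9 + (452 + m)/(-103 + m) (I(f, m) = -9 + (m + 452)/(m - 103) = -9 + (452 + m)/(-103 + m))
I(j, J)/705128 = ((1379 - 8*10)/(-103 + 10))/705128 = ((1379 - 80)/(-93))*(1/705128) = -1/93*1299*(1/705128) = -433/31*1/705128 = -433/21858968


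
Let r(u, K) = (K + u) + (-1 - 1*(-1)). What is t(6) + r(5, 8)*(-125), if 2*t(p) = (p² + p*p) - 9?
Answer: -3187/2 ≈ -1593.5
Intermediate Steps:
t(p) = -9/2 + p² (t(p) = ((p² + p*p) - 9)/2 = ((p² + p²) - 9)/2 = (2*p² - 9)/2 = (-9 + 2*p²)/2 = -9/2 + p²)
r(u, K) = K + u (r(u, K) = (K + u) + (-1 + 1) = (K + u) + 0 = K + u)
t(6) + r(5, 8)*(-125) = (-9/2 + 6²) + (8 + 5)*(-125) = (-9/2 + 36) + 13*(-125) = 63/2 - 1625 = -3187/2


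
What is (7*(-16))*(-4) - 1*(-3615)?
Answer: 4063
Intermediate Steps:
(7*(-16))*(-4) - 1*(-3615) = -112*(-4) + 3615 = 448 + 3615 = 4063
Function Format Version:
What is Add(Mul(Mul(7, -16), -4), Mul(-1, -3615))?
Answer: 4063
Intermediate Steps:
Add(Mul(Mul(7, -16), -4), Mul(-1, -3615)) = Add(Mul(-112, -4), 3615) = Add(448, 3615) = 4063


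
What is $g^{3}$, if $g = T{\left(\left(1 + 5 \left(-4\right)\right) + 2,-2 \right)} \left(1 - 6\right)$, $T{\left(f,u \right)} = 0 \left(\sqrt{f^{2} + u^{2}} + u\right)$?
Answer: $0$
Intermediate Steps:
$T{\left(f,u \right)} = 0$ ($T{\left(f,u \right)} = 0 \left(u + \sqrt{f^{2} + u^{2}}\right) = 0$)
$g = 0$ ($g = 0 \left(1 - 6\right) = 0 \left(-5\right) = 0$)
$g^{3} = 0^{3} = 0$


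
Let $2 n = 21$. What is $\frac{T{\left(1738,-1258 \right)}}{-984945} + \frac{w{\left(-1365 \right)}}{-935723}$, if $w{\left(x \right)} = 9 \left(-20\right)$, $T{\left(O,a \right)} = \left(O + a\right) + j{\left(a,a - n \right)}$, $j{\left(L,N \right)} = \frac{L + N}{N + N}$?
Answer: $- \frac{32189077253}{108753011447730} \approx -0.00029598$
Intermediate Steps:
$n = \frac{21}{2}$ ($n = \frac{1}{2} \cdot 21 = \frac{21}{2} \approx 10.5$)
$j{\left(L,N \right)} = \frac{L + N}{2 N}$
$T{\left(O,a \right)} = O + a + \frac{- \frac{21}{2} + 2 a}{2 \left(- \frac{21}{2} + a\right)}$ ($T{\left(O,a \right)} = \left(O + a\right) + \frac{a + \left(a - \frac{21}{2}\right)}{2 \left(a - \frac{21}{2}\right)} = \left(O + a\right) + \frac{a + \left(- \frac{21}{2} + a\right)}{2 \left(- \frac{21}{2} + a\right)} = \left(O + a\right) + \frac{- \frac{21}{2} + 2 a}{2 \left(- \frac{21}{2} + a\right)} = O + a + \frac{- \frac{21}{2} + 2 a}{2 \left(- \frac{21}{2} + a\right)}$)
$w{\left(x \right)} = -180$
$\frac{T{\left(1738,-1258 \right)}}{-984945} + \frac{w{\left(-1365 \right)}}{-935723} = \frac{\frac{1}{2} \frac{1}{-21 + 2 \left(-1258\right)} \left(-21 + 4 \left(-1258\right) + 2 \left(-21 + 2 \left(-1258\right)\right) \left(1738 - 1258\right)\right)}{-984945} - \frac{180}{-935723} = \frac{-21 - 5032 + 2 \left(-21 - 2516\right) 480}{2 \left(-21 - 2516\right)} \left(- \frac{1}{984945}\right) - - \frac{180}{935723} = \frac{-21 - 5032 + 2 \left(-2537\right) 480}{2 \left(-2537\right)} \left(- \frac{1}{984945}\right) + \frac{180}{935723} = \frac{1}{2} \left(- \frac{1}{2537}\right) \left(-21 - 5032 - 2435520\right) \left(- \frac{1}{984945}\right) + \frac{180}{935723} = \frac{1}{2} \left(- \frac{1}{2537}\right) \left(-2440573\right) \left(- \frac{1}{984945}\right) + \frac{180}{935723} = \frac{2440573}{5074} \left(- \frac{1}{984945}\right) + \frac{180}{935723} = - \frac{2440573}{4997610930} + \frac{180}{935723} = - \frac{32189077253}{108753011447730}$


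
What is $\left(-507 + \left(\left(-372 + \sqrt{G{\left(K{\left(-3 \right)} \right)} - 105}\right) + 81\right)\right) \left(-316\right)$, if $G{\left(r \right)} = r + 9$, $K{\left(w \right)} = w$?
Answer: $252168 - 948 i \sqrt{11} \approx 2.5217 \cdot 10^{5} - 3144.2 i$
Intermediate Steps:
$G{\left(r \right)} = 9 + r$
$\left(-507 + \left(\left(-372 + \sqrt{G{\left(K{\left(-3 \right)} \right)} - 105}\right) + 81\right)\right) \left(-316\right) = \left(-507 - \left(291 - \sqrt{\left(9 - 3\right) - 105}\right)\right) \left(-316\right) = \left(-507 - \left(291 - \sqrt{6 - 105}\right)\right) \left(-316\right) = \left(-507 - \left(291 - 3 i \sqrt{11}\right)\right) \left(-316\right) = \left(-798 + 3 i \sqrt{11}\right) \left(-316\right) = 252168 - 948 i \sqrt{11}$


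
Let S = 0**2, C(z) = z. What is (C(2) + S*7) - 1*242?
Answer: -240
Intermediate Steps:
S = 0
(C(2) + S*7) - 1*242 = (2 + 0*7) - 1*242 = (2 + 0) - 242 = 2 - 242 = -240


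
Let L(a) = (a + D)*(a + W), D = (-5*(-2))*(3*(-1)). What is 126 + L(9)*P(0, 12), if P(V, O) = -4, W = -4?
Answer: 546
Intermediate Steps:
D = -30 (D = 10*(-3) = -30)
L(a) = (-30 + a)*(-4 + a) (L(a) = (a - 30)*(a - 4) = (-30 + a)*(-4 + a))
126 + L(9)*P(0, 12) = 126 + (120 + 9² - 34*9)*(-4) = 126 + (120 + 81 - 306)*(-4) = 126 - 105*(-4) = 126 + 420 = 546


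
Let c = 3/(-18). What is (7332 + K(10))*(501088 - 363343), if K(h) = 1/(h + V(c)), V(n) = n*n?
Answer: 364595587560/361 ≈ 1.0100e+9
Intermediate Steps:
c = -⅙ (c = 3*(-1/18) = -⅙ ≈ -0.16667)
V(n) = n²
K(h) = 1/(1/36 + h) (K(h) = 1/(h + (-⅙)²) = 1/(h + 1/36) = 1/(1/36 + h))
(7332 + K(10))*(501088 - 363343) = (7332 + 36/(1 + 36*10))*(501088 - 363343) = (7332 + 36/(1 + 360))*137745 = (7332 + 36/361)*137745 = (2646888/361)*137745 = 364595587560/361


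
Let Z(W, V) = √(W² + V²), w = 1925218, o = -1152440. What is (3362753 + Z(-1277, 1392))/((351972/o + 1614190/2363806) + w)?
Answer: 1145078172644677490/655571652633185711 + 340518073330*√3568393/655571652633185711 ≈ 1.7477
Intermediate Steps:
Z(W, V) = √(V² + W²)
(3362753 + Z(-1277, 1392))/((351972/o + 1614190/2363806) + w) = (3362753 + √(1392² + (-1277)²))/((351972/(-1152440) + 1614190/2363806) + 1925218) = (3362753 + √(1937664 + 1630729))/((351972*(-1/1152440) + 1614190*(1/2363806)) + 1925218) = (3362753 + √3568393)/((-87993/288110 + 807095/1181903) + 1925218) = (3362753 + √3568393)/(128532949771/340518073330 + 1925218) = (3362753 + √3568393)/(655571652633185711/340518073330) = (3362753 + √3568393)*(340518073330/655571652633185711) = 1145078172644677490/655571652633185711 + 340518073330*√3568393/655571652633185711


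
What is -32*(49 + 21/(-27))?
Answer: -13888/9 ≈ -1543.1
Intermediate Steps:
-32*(49 + 21/(-27)) = -32*(49 + 21*(-1/27)) = -32*(49 - 7/9) = -32*434/9 = -13888/9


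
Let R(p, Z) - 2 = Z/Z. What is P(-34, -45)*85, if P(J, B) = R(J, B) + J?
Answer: -2635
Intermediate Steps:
R(p, Z) = 3 (R(p, Z) = 2 + Z/Z = 2 + 1 = 3)
P(J, B) = 3 + J
P(-34, -45)*85 = (3 - 34)*85 = -31*85 = -2635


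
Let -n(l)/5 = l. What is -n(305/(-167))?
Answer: -1525/167 ≈ -9.1317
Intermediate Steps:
n(l) = -5*l
-n(305/(-167)) = -(-5)*305/(-167) = -(-5)*305*(-1/167) = -(-5)*(-305)/167 = -1*1525/167 = -1525/167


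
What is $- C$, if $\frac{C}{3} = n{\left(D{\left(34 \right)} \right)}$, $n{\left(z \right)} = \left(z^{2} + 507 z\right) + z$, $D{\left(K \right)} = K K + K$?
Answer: $-6061860$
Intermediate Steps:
$D{\left(K \right)} = K + K^{2}$ ($D{\left(K \right)} = K^{2} + K = K + K^{2}$)
$n{\left(z \right)} = z^{2} + 508 z$
$C = 6061860$ ($C = 3 \cdot 34 \left(1 + 34\right) \left(508 + 34 \left(1 + 34\right)\right) = 3 \cdot 34 \cdot 35 \left(508 + 34 \cdot 35\right) = 3 \cdot 1190 \left(508 + 1190\right) = 3 \cdot 1190 \cdot 1698 = 3 \cdot 2020620 = 6061860$)
$- C = \left(-1\right) 6061860 = -6061860$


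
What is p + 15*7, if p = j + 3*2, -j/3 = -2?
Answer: 117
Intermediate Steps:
j = 6 (j = -3*(-2) = 6)
p = 12 (p = 6 + 3*2 = 6 + 6 = 12)
p + 15*7 = 12 + 15*7 = 12 + 105 = 117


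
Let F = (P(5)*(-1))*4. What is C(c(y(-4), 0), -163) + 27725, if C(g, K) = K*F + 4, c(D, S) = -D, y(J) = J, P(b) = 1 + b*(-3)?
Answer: 18601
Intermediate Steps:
P(b) = 1 - 3*b
F = 56 (F = ((1 - 3*5)*(-1))*4 = ((1 - 15)*(-1))*4 = -14*(-1)*4 = 14*4 = 56)
C(g, K) = 4 + 56*K (C(g, K) = K*56 + 4 = 56*K + 4 = 4 + 56*K)
C(c(y(-4), 0), -163) + 27725 = (4 + 56*(-163)) + 27725 = (4 - 9128) + 27725 = -9124 + 27725 = 18601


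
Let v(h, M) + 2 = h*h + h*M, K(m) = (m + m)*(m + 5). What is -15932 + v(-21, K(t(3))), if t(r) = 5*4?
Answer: -36493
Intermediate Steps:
t(r) = 20
K(m) = 2*m*(5 + m) (K(m) = (2*m)*(5 + m) = 2*m*(5 + m))
v(h, M) = -2 + h² + M*h (v(h, M) = -2 + (h*h + h*M) = -2 + (h² + M*h) = -2 + h² + M*h)
-15932 + v(-21, K(t(3))) = -15932 + (-2 + (-21)² + (2*20*(5 + 20))*(-21)) = -15932 + (-2 + 441 + (2*20*25)*(-21)) = -15932 + (-2 + 441 + 1000*(-21)) = -15932 + (-2 + 441 - 21000) = -15932 - 20561 = -36493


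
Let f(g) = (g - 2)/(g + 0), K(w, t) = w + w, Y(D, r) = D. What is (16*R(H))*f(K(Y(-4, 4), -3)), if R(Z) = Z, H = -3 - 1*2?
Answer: -100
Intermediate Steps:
H = -5 (H = -3 - 2 = -5)
K(w, t) = 2*w
f(g) = (-2 + g)/g
(16*R(H))*f(K(Y(-4, 4), -3)) = (16*(-5))*((-2 + 2*(-4))/((2*(-4)))) = -80*(-2 - 8)/(-8) = -(-10)*(-10) = -80*5/4 = -100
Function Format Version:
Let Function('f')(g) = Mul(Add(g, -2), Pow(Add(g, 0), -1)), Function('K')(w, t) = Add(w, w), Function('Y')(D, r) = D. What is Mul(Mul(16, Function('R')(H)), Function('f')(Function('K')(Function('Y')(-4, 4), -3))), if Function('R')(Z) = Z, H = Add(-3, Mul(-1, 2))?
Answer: -100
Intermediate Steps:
H = -5 (H = Add(-3, -2) = -5)
Function('K')(w, t) = Mul(2, w)
Function('f')(g) = Mul(Pow(g, -1), Add(-2, g)) (Function('f')(g) = Mul(Add(-2, g), Pow(g, -1)) = Mul(Pow(g, -1), Add(-2, g)))
Mul(Mul(16, Function('R')(H)), Function('f')(Function('K')(Function('Y')(-4, 4), -3))) = Mul(Mul(16, -5), Mul(Pow(Mul(2, -4), -1), Add(-2, Mul(2, -4)))) = Mul(-80, Mul(Pow(-8, -1), Add(-2, -8))) = Mul(-80, Mul(Rational(-1, 8), -10)) = Mul(-80, Rational(5, 4)) = -100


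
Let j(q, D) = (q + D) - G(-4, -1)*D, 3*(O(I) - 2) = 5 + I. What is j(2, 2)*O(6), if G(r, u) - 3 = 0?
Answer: -34/3 ≈ -11.333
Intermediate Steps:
G(r, u) = 3 (G(r, u) = 3 + 0 = 3)
O(I) = 11/3 + I/3 (O(I) = 2 + (5 + I)/3 = 2 + (5/3 + I/3) = 11/3 + I/3)
j(q, D) = q - 2*D (j(q, D) = (q + D) - 3*D = (D + q) - 3*D = q - 2*D)
j(2, 2)*O(6) = (2 - 2*2)*(11/3 + (1/3)*6) = (2 - 4)*(11/3 + 2) = -2*17/3 = -34/3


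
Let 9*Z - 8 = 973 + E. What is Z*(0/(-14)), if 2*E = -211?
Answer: 0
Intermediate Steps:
E = -211/2 (E = (½)*(-211) = -211/2 ≈ -105.50)
Z = 1751/18 (Z = 8/9 + (973 - 211/2)/9 = 8/9 + (⅑)*(1735/2) = 8/9 + 1735/18 = 1751/18 ≈ 97.278)
Z*(0/(-14)) = 1751*(0/(-14))/18 = 1751*(0*(-1/14))/18 = (1751/18)*0 = 0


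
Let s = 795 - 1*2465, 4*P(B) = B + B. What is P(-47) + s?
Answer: -3387/2 ≈ -1693.5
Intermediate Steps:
P(B) = B/2 (P(B) = (B + B)/4 = (2*B)/4 = B/2)
s = -1670 (s = 795 - 2465 = -1670)
P(-47) + s = (½)*(-47) - 1670 = -47/2 - 1670 = -3387/2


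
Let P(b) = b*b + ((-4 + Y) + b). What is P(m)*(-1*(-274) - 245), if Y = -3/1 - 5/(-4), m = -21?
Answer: 48053/4 ≈ 12013.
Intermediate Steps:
Y = -7/4 (Y = -3*1 - 5*(-1/4) = -3 + 5/4 = -7/4 ≈ -1.7500)
P(b) = -23/4 + b + b**2 (P(b) = b*b + ((-4 - 7/4) + b) = b**2 + (-23/4 + b) = -23/4 + b + b**2)
P(m)*(-1*(-274) - 245) = (-23/4 - 21 + (-21)**2)*(-1*(-274) - 245) = (-23/4 - 21 + 441)*(274 - 245) = (1657/4)*29 = 48053/4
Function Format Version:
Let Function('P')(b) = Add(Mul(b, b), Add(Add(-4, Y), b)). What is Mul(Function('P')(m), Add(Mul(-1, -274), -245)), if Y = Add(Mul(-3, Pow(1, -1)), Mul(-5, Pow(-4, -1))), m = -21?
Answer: Rational(48053, 4) ≈ 12013.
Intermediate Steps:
Y = Rational(-7, 4) (Y = Add(Mul(-3, 1), Mul(-5, Rational(-1, 4))) = Add(-3, Rational(5, 4)) = Rational(-7, 4) ≈ -1.7500)
Function('P')(b) = Add(Rational(-23, 4), b, Pow(b, 2)) (Function('P')(b) = Add(Mul(b, b), Add(Add(-4, Rational(-7, 4)), b)) = Add(Pow(b, 2), Add(Rational(-23, 4), b)) = Add(Rational(-23, 4), b, Pow(b, 2)))
Mul(Function('P')(m), Add(Mul(-1, -274), -245)) = Mul(Add(Rational(-23, 4), -21, Pow(-21, 2)), Add(Mul(-1, -274), -245)) = Mul(Add(Rational(-23, 4), -21, 441), Add(274, -245)) = Mul(Rational(1657, 4), 29) = Rational(48053, 4)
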